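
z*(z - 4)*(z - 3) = z^3 - 7*z^2 + 12*z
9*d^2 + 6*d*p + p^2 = (3*d + p)^2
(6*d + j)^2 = 36*d^2 + 12*d*j + j^2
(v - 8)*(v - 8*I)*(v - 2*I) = v^3 - 8*v^2 - 10*I*v^2 - 16*v + 80*I*v + 128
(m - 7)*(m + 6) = m^2 - m - 42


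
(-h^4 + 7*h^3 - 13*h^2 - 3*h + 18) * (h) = -h^5 + 7*h^4 - 13*h^3 - 3*h^2 + 18*h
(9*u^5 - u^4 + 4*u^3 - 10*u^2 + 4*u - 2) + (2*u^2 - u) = 9*u^5 - u^4 + 4*u^3 - 8*u^2 + 3*u - 2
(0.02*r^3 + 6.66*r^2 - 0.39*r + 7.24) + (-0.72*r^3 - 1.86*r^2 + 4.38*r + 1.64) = -0.7*r^3 + 4.8*r^2 + 3.99*r + 8.88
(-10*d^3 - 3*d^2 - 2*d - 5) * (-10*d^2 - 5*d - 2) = 100*d^5 + 80*d^4 + 55*d^3 + 66*d^2 + 29*d + 10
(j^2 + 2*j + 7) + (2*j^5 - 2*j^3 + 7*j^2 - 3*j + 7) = 2*j^5 - 2*j^3 + 8*j^2 - j + 14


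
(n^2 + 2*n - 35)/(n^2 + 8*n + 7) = (n - 5)/(n + 1)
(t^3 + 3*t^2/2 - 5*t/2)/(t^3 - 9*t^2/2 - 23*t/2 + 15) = t/(t - 6)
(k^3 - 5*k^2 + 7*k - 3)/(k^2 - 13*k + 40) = (k^3 - 5*k^2 + 7*k - 3)/(k^2 - 13*k + 40)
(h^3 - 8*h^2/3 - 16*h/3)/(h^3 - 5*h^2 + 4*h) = (h + 4/3)/(h - 1)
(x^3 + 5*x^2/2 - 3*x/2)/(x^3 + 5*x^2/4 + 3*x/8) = 4*(2*x^2 + 5*x - 3)/(8*x^2 + 10*x + 3)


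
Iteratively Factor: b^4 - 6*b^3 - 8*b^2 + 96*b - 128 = (b - 2)*(b^3 - 4*b^2 - 16*b + 64) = (b - 2)*(b + 4)*(b^2 - 8*b + 16) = (b - 4)*(b - 2)*(b + 4)*(b - 4)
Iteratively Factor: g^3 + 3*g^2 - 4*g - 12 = (g + 2)*(g^2 + g - 6) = (g - 2)*(g + 2)*(g + 3)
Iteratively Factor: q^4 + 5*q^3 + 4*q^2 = (q + 1)*(q^3 + 4*q^2) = (q + 1)*(q + 4)*(q^2) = q*(q + 1)*(q + 4)*(q)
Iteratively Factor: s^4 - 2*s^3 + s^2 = (s)*(s^3 - 2*s^2 + s) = s^2*(s^2 - 2*s + 1) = s^2*(s - 1)*(s - 1)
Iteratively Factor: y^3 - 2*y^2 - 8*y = (y)*(y^2 - 2*y - 8) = y*(y + 2)*(y - 4)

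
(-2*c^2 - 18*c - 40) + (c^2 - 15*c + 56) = -c^2 - 33*c + 16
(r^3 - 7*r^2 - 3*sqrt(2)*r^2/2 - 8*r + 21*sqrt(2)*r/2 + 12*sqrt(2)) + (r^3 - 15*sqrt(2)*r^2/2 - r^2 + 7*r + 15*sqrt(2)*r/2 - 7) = 2*r^3 - 9*sqrt(2)*r^2 - 8*r^2 - r + 18*sqrt(2)*r - 7 + 12*sqrt(2)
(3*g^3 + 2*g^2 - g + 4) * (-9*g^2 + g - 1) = -27*g^5 - 15*g^4 + 8*g^3 - 39*g^2 + 5*g - 4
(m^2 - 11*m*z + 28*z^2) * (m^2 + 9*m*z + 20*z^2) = m^4 - 2*m^3*z - 51*m^2*z^2 + 32*m*z^3 + 560*z^4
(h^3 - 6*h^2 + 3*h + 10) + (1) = h^3 - 6*h^2 + 3*h + 11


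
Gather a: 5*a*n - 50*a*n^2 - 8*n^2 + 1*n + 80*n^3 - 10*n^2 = a*(-50*n^2 + 5*n) + 80*n^3 - 18*n^2 + n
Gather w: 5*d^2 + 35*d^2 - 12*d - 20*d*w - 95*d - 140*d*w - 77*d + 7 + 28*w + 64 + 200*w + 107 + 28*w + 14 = 40*d^2 - 184*d + w*(256 - 160*d) + 192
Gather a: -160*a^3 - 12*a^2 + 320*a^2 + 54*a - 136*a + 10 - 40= -160*a^3 + 308*a^2 - 82*a - 30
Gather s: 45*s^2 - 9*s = 45*s^2 - 9*s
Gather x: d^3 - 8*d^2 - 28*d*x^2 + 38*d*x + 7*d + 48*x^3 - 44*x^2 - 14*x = d^3 - 8*d^2 + 7*d + 48*x^3 + x^2*(-28*d - 44) + x*(38*d - 14)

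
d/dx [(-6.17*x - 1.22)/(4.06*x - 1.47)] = (56.933786*x - 20.613957)/(4.06*x - 1.47)^3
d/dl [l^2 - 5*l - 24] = 2*l - 5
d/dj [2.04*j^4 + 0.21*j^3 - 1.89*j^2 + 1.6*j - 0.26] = 8.16*j^3 + 0.63*j^2 - 3.78*j + 1.6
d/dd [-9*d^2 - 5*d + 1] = -18*d - 5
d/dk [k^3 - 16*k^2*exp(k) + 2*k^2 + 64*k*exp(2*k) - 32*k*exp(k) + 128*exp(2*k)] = -16*k^2*exp(k) + 3*k^2 + 128*k*exp(2*k) - 64*k*exp(k) + 4*k + 320*exp(2*k) - 32*exp(k)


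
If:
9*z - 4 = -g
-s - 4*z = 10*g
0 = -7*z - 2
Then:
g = 46/7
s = -452/7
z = -2/7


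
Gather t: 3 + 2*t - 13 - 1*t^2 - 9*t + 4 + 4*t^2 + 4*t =3*t^2 - 3*t - 6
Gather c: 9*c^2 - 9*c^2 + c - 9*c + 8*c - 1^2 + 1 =0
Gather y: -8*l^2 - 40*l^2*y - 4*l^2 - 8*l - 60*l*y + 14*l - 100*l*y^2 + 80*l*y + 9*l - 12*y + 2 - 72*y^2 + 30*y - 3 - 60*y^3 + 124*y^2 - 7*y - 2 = -12*l^2 + 15*l - 60*y^3 + y^2*(52 - 100*l) + y*(-40*l^2 + 20*l + 11) - 3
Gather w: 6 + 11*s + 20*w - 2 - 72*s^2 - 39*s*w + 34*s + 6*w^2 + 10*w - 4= -72*s^2 + 45*s + 6*w^2 + w*(30 - 39*s)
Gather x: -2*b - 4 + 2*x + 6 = -2*b + 2*x + 2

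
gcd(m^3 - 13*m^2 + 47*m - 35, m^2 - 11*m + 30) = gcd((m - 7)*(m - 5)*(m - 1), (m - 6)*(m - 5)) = m - 5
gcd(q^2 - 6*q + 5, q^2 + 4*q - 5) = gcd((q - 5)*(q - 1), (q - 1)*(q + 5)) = q - 1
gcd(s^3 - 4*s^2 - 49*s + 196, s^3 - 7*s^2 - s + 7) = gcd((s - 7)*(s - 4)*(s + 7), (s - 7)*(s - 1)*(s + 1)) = s - 7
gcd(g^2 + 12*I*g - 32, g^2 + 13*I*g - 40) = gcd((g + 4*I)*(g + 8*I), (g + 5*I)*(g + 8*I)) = g + 8*I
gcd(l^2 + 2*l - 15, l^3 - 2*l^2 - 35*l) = l + 5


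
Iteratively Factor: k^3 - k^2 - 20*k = (k - 5)*(k^2 + 4*k) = k*(k - 5)*(k + 4)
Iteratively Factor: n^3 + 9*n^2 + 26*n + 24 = (n + 2)*(n^2 + 7*n + 12) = (n + 2)*(n + 3)*(n + 4)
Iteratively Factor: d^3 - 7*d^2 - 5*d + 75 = (d - 5)*(d^2 - 2*d - 15) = (d - 5)*(d + 3)*(d - 5)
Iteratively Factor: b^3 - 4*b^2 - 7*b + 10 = (b - 1)*(b^2 - 3*b - 10) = (b - 1)*(b + 2)*(b - 5)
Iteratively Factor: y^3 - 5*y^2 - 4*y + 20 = (y - 5)*(y^2 - 4) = (y - 5)*(y + 2)*(y - 2)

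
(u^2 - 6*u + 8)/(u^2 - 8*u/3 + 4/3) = 3*(u - 4)/(3*u - 2)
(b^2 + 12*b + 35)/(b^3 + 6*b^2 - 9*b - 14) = (b + 5)/(b^2 - b - 2)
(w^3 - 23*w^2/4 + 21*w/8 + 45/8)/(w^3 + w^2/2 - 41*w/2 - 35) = (8*w^2 - 6*w - 9)/(4*(2*w^2 + 11*w + 14))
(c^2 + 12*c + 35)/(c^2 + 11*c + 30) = (c + 7)/(c + 6)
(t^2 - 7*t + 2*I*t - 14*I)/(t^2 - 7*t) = (t + 2*I)/t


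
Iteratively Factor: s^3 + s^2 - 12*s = (s + 4)*(s^2 - 3*s) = (s - 3)*(s + 4)*(s)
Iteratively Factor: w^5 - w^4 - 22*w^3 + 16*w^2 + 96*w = (w - 4)*(w^4 + 3*w^3 - 10*w^2 - 24*w) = w*(w - 4)*(w^3 + 3*w^2 - 10*w - 24) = w*(w - 4)*(w - 3)*(w^2 + 6*w + 8) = w*(w - 4)*(w - 3)*(w + 4)*(w + 2)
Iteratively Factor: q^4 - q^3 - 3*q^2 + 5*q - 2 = (q - 1)*(q^3 - 3*q + 2) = (q - 1)*(q + 2)*(q^2 - 2*q + 1) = (q - 1)^2*(q + 2)*(q - 1)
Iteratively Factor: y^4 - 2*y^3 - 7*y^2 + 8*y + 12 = (y - 2)*(y^3 - 7*y - 6) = (y - 2)*(y + 1)*(y^2 - y - 6) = (y - 2)*(y + 1)*(y + 2)*(y - 3)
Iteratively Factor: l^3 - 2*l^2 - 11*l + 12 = (l - 1)*(l^2 - l - 12) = (l - 4)*(l - 1)*(l + 3)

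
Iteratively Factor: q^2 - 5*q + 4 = (q - 4)*(q - 1)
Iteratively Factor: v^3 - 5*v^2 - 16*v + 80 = (v - 4)*(v^2 - v - 20) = (v - 5)*(v - 4)*(v + 4)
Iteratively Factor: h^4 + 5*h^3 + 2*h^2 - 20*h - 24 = (h + 3)*(h^3 + 2*h^2 - 4*h - 8) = (h + 2)*(h + 3)*(h^2 - 4) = (h - 2)*(h + 2)*(h + 3)*(h + 2)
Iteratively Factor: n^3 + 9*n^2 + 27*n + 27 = (n + 3)*(n^2 + 6*n + 9) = (n + 3)^2*(n + 3)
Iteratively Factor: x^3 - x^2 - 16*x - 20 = (x + 2)*(x^2 - 3*x - 10) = (x - 5)*(x + 2)*(x + 2)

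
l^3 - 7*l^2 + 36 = (l - 6)*(l - 3)*(l + 2)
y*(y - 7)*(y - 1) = y^3 - 8*y^2 + 7*y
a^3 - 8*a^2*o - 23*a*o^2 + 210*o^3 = (a - 7*o)*(a - 6*o)*(a + 5*o)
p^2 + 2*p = p*(p + 2)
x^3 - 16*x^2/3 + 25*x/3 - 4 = (x - 3)*(x - 4/3)*(x - 1)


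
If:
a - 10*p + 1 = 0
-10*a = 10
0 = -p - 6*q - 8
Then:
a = -1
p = 0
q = -4/3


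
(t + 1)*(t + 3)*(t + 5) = t^3 + 9*t^2 + 23*t + 15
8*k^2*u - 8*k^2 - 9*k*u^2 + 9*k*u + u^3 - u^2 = (-8*k + u)*(-k + u)*(u - 1)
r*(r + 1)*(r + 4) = r^3 + 5*r^2 + 4*r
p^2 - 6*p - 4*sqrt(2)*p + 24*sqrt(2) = (p - 6)*(p - 4*sqrt(2))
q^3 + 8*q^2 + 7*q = q*(q + 1)*(q + 7)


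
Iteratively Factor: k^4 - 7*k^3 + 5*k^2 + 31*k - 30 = (k + 2)*(k^3 - 9*k^2 + 23*k - 15) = (k - 3)*(k + 2)*(k^2 - 6*k + 5) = (k - 3)*(k - 1)*(k + 2)*(k - 5)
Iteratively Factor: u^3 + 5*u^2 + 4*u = (u + 4)*(u^2 + u) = u*(u + 4)*(u + 1)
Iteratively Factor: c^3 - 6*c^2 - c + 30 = (c - 5)*(c^2 - c - 6) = (c - 5)*(c + 2)*(c - 3)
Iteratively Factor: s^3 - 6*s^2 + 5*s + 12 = (s - 4)*(s^2 - 2*s - 3) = (s - 4)*(s - 3)*(s + 1)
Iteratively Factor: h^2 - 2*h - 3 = (h + 1)*(h - 3)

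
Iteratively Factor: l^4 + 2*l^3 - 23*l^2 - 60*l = (l + 3)*(l^3 - l^2 - 20*l) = (l + 3)*(l + 4)*(l^2 - 5*l) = (l - 5)*(l + 3)*(l + 4)*(l)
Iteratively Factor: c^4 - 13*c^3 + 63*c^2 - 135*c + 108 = (c - 3)*(c^3 - 10*c^2 + 33*c - 36) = (c - 4)*(c - 3)*(c^2 - 6*c + 9) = (c - 4)*(c - 3)^2*(c - 3)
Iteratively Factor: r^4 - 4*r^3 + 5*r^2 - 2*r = (r - 1)*(r^3 - 3*r^2 + 2*r) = (r - 1)^2*(r^2 - 2*r) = r*(r - 1)^2*(r - 2)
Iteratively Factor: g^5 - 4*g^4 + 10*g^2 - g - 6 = (g - 1)*(g^4 - 3*g^3 - 3*g^2 + 7*g + 6) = (g - 1)*(g + 1)*(g^3 - 4*g^2 + g + 6) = (g - 2)*(g - 1)*(g + 1)*(g^2 - 2*g - 3) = (g - 2)*(g - 1)*(g + 1)^2*(g - 3)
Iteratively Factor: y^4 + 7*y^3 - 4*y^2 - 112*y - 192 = (y - 4)*(y^3 + 11*y^2 + 40*y + 48) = (y - 4)*(y + 4)*(y^2 + 7*y + 12) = (y - 4)*(y + 4)^2*(y + 3)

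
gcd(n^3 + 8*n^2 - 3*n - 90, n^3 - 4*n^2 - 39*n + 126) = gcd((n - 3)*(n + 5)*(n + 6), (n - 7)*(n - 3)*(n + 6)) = n^2 + 3*n - 18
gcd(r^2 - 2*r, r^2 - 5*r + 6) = r - 2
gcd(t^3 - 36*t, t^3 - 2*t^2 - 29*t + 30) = t - 6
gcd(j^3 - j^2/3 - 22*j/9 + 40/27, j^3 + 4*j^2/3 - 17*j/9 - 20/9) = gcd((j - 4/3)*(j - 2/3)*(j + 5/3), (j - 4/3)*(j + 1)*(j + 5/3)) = j^2 + j/3 - 20/9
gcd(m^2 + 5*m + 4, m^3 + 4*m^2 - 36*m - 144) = m + 4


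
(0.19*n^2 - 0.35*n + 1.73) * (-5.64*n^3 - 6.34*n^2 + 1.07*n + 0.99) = -1.0716*n^5 + 0.7694*n^4 - 7.3349*n^3 - 11.1546*n^2 + 1.5046*n + 1.7127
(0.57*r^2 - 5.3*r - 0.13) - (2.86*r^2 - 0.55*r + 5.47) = -2.29*r^2 - 4.75*r - 5.6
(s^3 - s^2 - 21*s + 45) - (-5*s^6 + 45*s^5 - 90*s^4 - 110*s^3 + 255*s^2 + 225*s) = 5*s^6 - 45*s^5 + 90*s^4 + 111*s^3 - 256*s^2 - 246*s + 45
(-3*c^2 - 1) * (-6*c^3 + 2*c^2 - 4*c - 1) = 18*c^5 - 6*c^4 + 18*c^3 + c^2 + 4*c + 1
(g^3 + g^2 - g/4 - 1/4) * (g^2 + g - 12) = g^5 + 2*g^4 - 45*g^3/4 - 25*g^2/2 + 11*g/4 + 3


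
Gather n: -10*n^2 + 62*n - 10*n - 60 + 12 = -10*n^2 + 52*n - 48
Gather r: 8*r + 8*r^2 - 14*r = 8*r^2 - 6*r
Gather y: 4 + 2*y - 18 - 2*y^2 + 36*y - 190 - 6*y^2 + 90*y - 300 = -8*y^2 + 128*y - 504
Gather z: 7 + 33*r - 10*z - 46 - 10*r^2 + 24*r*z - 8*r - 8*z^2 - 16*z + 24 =-10*r^2 + 25*r - 8*z^2 + z*(24*r - 26) - 15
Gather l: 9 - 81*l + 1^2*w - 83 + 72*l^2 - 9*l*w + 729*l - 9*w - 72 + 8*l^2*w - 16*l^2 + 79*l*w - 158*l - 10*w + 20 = l^2*(8*w + 56) + l*(70*w + 490) - 18*w - 126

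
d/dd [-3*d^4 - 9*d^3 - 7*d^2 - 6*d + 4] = -12*d^3 - 27*d^2 - 14*d - 6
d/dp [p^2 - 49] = 2*p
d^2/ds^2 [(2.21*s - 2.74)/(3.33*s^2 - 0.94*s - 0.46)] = ((22.4032 - 44.1558*s)*(-3.33*s^2 + 0.94*s + 0.46) - (2.21*s - 2.74)*(6.66*s - 0.94)*(13.32*s - 1.88))/(-3.33*s^2 + 0.94*s + 0.46)^3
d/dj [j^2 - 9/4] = 2*j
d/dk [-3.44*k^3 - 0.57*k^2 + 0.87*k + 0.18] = -10.32*k^2 - 1.14*k + 0.87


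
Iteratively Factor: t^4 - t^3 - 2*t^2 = (t)*(t^3 - t^2 - 2*t) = t^2*(t^2 - t - 2) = t^2*(t - 2)*(t + 1)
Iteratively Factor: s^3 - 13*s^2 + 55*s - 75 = (s - 5)*(s^2 - 8*s + 15) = (s - 5)^2*(s - 3)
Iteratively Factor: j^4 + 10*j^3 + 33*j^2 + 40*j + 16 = (j + 1)*(j^3 + 9*j^2 + 24*j + 16) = (j + 1)*(j + 4)*(j^2 + 5*j + 4) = (j + 1)^2*(j + 4)*(j + 4)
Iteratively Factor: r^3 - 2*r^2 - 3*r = (r - 3)*(r^2 + r) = r*(r - 3)*(r + 1)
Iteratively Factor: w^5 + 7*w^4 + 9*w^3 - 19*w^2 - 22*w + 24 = (w - 1)*(w^4 + 8*w^3 + 17*w^2 - 2*w - 24) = (w - 1)*(w + 4)*(w^3 + 4*w^2 + w - 6) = (w - 1)^2*(w + 4)*(w^2 + 5*w + 6) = (w - 1)^2*(w + 3)*(w + 4)*(w + 2)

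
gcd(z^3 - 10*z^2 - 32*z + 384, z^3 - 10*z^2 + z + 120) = z - 8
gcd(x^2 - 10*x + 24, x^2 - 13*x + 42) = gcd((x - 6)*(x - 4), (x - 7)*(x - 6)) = x - 6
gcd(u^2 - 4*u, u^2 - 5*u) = u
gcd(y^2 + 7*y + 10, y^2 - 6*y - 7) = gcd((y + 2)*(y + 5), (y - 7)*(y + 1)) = 1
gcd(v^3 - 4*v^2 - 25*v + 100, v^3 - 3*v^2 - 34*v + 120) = v^2 - 9*v + 20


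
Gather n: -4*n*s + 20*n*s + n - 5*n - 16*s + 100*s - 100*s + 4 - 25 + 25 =n*(16*s - 4) - 16*s + 4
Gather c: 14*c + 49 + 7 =14*c + 56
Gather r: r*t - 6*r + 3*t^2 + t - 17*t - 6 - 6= r*(t - 6) + 3*t^2 - 16*t - 12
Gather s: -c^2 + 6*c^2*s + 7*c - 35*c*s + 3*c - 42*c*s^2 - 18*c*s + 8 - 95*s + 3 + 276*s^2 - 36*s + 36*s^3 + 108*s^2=-c^2 + 10*c + 36*s^3 + s^2*(384 - 42*c) + s*(6*c^2 - 53*c - 131) + 11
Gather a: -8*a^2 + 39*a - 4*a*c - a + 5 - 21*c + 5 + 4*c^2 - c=-8*a^2 + a*(38 - 4*c) + 4*c^2 - 22*c + 10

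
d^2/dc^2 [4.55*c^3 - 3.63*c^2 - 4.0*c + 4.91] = 27.3*c - 7.26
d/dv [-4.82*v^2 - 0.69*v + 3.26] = -9.64*v - 0.69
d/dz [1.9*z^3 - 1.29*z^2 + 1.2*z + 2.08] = 5.7*z^2 - 2.58*z + 1.2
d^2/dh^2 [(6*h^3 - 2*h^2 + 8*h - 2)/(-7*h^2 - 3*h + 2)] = 4*(-286*h^3 + 243*h^2 - 141*h + 3)/(343*h^6 + 441*h^5 - 105*h^4 - 225*h^3 + 30*h^2 + 36*h - 8)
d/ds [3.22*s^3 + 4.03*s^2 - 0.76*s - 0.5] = 9.66*s^2 + 8.06*s - 0.76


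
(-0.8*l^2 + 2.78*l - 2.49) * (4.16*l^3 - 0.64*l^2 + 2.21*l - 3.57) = -3.328*l^5 + 12.0768*l^4 - 13.9056*l^3 + 10.5934*l^2 - 15.4275*l + 8.8893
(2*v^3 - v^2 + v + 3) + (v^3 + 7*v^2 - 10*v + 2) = 3*v^3 + 6*v^2 - 9*v + 5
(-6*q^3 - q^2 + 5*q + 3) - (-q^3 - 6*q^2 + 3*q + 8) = -5*q^3 + 5*q^2 + 2*q - 5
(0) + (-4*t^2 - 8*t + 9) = -4*t^2 - 8*t + 9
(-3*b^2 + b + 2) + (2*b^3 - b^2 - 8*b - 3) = 2*b^3 - 4*b^2 - 7*b - 1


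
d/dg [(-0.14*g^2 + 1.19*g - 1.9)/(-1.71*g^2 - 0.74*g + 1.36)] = (2.1385*g^2 - 6.8788*g + 0.2124)/(2.9241*g^4 + 2.5308*g^3 - 4.1036*g^2 - 2.0128*g + 1.8496)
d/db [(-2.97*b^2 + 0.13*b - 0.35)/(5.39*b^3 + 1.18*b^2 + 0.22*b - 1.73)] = (16.0083*b^4 - 1.4014*b^3 + 4.8527*b^2 + 11.1022*b - 0.1479)/(29.0521*b^6 + 12.7204*b^5 + 3.764*b^4 - 18.1302*b^3 - 4.0344*b^2 - 0.7612*b + 2.9929)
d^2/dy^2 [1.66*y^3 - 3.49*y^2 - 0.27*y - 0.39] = 9.96*y - 6.98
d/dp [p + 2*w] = 1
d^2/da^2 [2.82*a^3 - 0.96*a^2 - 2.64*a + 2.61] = 16.92*a - 1.92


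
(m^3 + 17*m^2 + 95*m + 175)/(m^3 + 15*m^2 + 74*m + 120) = (m^2 + 12*m + 35)/(m^2 + 10*m + 24)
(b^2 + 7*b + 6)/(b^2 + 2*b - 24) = (b + 1)/(b - 4)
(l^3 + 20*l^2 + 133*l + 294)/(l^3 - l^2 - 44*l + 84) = (l^2 + 13*l + 42)/(l^2 - 8*l + 12)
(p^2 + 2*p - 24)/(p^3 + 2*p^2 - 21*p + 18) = (p - 4)/(p^2 - 4*p + 3)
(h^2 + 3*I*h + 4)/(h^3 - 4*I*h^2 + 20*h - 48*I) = (h - I)/(h^2 - 8*I*h - 12)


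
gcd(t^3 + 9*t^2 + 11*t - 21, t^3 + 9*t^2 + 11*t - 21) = t^3 + 9*t^2 + 11*t - 21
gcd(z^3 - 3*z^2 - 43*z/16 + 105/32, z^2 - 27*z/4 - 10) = z + 5/4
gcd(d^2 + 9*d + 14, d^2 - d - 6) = d + 2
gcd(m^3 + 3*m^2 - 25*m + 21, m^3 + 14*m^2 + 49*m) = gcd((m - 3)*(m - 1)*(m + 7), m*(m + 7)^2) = m + 7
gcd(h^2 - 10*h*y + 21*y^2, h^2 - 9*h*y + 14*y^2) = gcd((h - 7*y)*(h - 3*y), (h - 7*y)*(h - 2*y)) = -h + 7*y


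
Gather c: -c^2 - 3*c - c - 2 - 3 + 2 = -c^2 - 4*c - 3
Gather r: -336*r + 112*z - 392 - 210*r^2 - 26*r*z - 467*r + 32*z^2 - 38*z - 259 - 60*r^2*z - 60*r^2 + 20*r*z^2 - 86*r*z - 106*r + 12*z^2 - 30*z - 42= r^2*(-60*z - 270) + r*(20*z^2 - 112*z - 909) + 44*z^2 + 44*z - 693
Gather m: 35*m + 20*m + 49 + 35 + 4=55*m + 88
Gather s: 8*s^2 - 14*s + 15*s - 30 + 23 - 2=8*s^2 + s - 9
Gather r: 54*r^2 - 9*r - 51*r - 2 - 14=54*r^2 - 60*r - 16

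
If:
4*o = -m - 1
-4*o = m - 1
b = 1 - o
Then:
No Solution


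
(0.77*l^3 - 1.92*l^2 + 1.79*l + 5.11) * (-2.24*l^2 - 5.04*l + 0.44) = -1.7248*l^5 + 0.42*l^4 + 6.006*l^3 - 21.3128*l^2 - 24.9668*l + 2.2484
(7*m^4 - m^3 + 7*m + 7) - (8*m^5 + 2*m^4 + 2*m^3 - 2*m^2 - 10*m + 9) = -8*m^5 + 5*m^4 - 3*m^3 + 2*m^2 + 17*m - 2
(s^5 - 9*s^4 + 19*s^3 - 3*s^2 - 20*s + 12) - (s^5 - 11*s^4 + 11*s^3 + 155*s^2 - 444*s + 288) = 2*s^4 + 8*s^3 - 158*s^2 + 424*s - 276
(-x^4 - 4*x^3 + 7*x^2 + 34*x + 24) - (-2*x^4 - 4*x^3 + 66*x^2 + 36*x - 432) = x^4 - 59*x^2 - 2*x + 456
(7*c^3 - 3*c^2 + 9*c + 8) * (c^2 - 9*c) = 7*c^5 - 66*c^4 + 36*c^3 - 73*c^2 - 72*c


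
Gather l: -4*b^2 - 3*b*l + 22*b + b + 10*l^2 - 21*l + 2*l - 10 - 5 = -4*b^2 + 23*b + 10*l^2 + l*(-3*b - 19) - 15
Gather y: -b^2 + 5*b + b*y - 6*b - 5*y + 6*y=-b^2 - b + y*(b + 1)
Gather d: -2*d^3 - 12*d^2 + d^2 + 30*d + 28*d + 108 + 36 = -2*d^3 - 11*d^2 + 58*d + 144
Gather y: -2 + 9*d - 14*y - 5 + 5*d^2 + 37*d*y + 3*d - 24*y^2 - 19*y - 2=5*d^2 + 12*d - 24*y^2 + y*(37*d - 33) - 9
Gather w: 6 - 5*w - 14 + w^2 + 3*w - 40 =w^2 - 2*w - 48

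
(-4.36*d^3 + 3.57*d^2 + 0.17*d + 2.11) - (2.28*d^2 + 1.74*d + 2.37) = -4.36*d^3 + 1.29*d^2 - 1.57*d - 0.26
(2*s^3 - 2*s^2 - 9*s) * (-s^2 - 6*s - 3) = -2*s^5 - 10*s^4 + 15*s^3 + 60*s^2 + 27*s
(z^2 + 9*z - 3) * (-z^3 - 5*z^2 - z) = -z^5 - 14*z^4 - 43*z^3 + 6*z^2 + 3*z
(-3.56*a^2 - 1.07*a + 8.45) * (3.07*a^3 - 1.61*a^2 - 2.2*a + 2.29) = -10.9292*a^5 + 2.4467*a^4 + 35.4962*a^3 - 19.4029*a^2 - 21.0403*a + 19.3505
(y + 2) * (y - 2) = y^2 - 4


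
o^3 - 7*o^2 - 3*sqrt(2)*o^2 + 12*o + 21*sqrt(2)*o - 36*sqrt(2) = (o - 4)*(o - 3)*(o - 3*sqrt(2))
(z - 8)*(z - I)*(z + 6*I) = z^3 - 8*z^2 + 5*I*z^2 + 6*z - 40*I*z - 48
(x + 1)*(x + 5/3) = x^2 + 8*x/3 + 5/3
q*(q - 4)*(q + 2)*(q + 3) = q^4 + q^3 - 14*q^2 - 24*q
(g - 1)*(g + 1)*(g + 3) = g^3 + 3*g^2 - g - 3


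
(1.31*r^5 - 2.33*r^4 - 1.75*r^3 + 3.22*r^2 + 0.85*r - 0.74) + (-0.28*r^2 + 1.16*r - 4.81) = 1.31*r^5 - 2.33*r^4 - 1.75*r^3 + 2.94*r^2 + 2.01*r - 5.55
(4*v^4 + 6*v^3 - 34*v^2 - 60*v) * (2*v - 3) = 8*v^5 - 86*v^3 - 18*v^2 + 180*v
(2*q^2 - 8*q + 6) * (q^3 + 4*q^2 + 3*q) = 2*q^5 - 20*q^3 + 18*q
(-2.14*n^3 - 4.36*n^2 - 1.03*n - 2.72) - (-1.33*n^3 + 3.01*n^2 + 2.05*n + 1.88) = -0.81*n^3 - 7.37*n^2 - 3.08*n - 4.6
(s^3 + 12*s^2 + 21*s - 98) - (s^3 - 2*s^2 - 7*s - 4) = 14*s^2 + 28*s - 94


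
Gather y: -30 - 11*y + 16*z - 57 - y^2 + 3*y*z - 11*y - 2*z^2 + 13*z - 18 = -y^2 + y*(3*z - 22) - 2*z^2 + 29*z - 105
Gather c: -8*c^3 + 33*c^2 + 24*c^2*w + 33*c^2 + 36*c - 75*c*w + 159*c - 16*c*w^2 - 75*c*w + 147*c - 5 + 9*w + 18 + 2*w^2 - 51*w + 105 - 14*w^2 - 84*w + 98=-8*c^3 + c^2*(24*w + 66) + c*(-16*w^2 - 150*w + 342) - 12*w^2 - 126*w + 216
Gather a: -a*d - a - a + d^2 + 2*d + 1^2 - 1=a*(-d - 2) + d^2 + 2*d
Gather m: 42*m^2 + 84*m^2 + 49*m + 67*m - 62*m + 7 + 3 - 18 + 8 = 126*m^2 + 54*m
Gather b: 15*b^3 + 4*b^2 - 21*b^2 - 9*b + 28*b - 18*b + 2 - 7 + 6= 15*b^3 - 17*b^2 + b + 1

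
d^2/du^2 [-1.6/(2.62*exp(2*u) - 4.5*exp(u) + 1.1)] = (-1.6*(5.24*exp(u) - 4.5)*(10.48*exp(u) - 9.0)*exp(u) + (16.768*exp(u) - 7.2)*(2.62*exp(2*u) - 4.5*exp(u) + 1.1))*exp(u)/(2.62*exp(2*u) - 4.5*exp(u) + 1.1)^3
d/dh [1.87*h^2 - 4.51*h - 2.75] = 3.74*h - 4.51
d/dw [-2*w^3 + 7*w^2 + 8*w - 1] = -6*w^2 + 14*w + 8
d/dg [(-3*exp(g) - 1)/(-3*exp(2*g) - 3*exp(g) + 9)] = (-(2*exp(g) + 1)*(3*exp(g) + 1)/3 + exp(2*g) + exp(g) - 3)*exp(g)/(exp(2*g) + exp(g) - 3)^2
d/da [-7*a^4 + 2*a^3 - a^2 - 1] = 2*a*(-14*a^2 + 3*a - 1)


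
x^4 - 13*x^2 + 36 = (x - 3)*(x - 2)*(x + 2)*(x + 3)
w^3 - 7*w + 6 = (w - 2)*(w - 1)*(w + 3)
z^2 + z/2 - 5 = (z - 2)*(z + 5/2)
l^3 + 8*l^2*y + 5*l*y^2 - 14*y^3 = (l - y)*(l + 2*y)*(l + 7*y)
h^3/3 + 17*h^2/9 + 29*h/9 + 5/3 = (h/3 + 1)*(h + 1)*(h + 5/3)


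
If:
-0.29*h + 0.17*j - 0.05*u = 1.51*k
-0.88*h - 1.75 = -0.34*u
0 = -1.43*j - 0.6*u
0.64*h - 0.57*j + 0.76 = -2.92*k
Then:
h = -8.61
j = 7.19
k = 3.03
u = -17.15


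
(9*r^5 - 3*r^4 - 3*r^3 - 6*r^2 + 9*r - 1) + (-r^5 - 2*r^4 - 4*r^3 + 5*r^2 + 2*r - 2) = 8*r^5 - 5*r^4 - 7*r^3 - r^2 + 11*r - 3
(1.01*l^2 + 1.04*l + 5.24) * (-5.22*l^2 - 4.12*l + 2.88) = -5.2722*l^4 - 9.59*l^3 - 28.7288*l^2 - 18.5936*l + 15.0912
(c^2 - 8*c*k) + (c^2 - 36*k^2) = 2*c^2 - 8*c*k - 36*k^2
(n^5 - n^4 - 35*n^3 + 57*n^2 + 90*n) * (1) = n^5 - n^4 - 35*n^3 + 57*n^2 + 90*n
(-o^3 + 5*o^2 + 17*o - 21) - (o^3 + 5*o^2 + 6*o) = -2*o^3 + 11*o - 21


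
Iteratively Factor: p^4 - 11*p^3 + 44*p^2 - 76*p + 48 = (p - 2)*(p^3 - 9*p^2 + 26*p - 24) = (p - 2)^2*(p^2 - 7*p + 12) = (p - 3)*(p - 2)^2*(p - 4)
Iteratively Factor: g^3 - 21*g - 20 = (g - 5)*(g^2 + 5*g + 4) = (g - 5)*(g + 4)*(g + 1)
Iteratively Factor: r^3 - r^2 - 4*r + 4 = (r - 1)*(r^2 - 4) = (r - 2)*(r - 1)*(r + 2)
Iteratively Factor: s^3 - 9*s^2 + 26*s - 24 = (s - 4)*(s^2 - 5*s + 6) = (s - 4)*(s - 2)*(s - 3)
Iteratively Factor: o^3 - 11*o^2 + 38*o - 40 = (o - 5)*(o^2 - 6*o + 8) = (o - 5)*(o - 2)*(o - 4)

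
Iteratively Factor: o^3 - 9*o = (o + 3)*(o^2 - 3*o) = o*(o + 3)*(o - 3)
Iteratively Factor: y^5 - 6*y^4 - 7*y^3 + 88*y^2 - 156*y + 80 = (y - 5)*(y^4 - y^3 - 12*y^2 + 28*y - 16) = (y - 5)*(y + 4)*(y^3 - 5*y^2 + 8*y - 4) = (y - 5)*(y - 2)*(y + 4)*(y^2 - 3*y + 2) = (y - 5)*(y - 2)*(y - 1)*(y + 4)*(y - 2)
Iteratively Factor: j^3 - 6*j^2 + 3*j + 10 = (j - 5)*(j^2 - j - 2) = (j - 5)*(j + 1)*(j - 2)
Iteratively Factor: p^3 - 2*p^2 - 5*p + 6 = (p - 3)*(p^2 + p - 2) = (p - 3)*(p + 2)*(p - 1)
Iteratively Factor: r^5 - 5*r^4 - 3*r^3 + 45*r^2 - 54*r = (r - 2)*(r^4 - 3*r^3 - 9*r^2 + 27*r) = r*(r - 2)*(r^3 - 3*r^2 - 9*r + 27) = r*(r - 2)*(r + 3)*(r^2 - 6*r + 9) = r*(r - 3)*(r - 2)*(r + 3)*(r - 3)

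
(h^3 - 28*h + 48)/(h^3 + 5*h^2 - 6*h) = (h^2 - 6*h + 8)/(h*(h - 1))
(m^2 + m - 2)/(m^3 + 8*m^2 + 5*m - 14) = 1/(m + 7)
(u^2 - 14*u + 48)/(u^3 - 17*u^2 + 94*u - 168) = (u - 8)/(u^2 - 11*u + 28)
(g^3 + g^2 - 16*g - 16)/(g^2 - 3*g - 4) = g + 4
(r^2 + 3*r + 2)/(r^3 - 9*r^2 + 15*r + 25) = (r + 2)/(r^2 - 10*r + 25)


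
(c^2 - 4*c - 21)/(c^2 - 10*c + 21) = (c + 3)/(c - 3)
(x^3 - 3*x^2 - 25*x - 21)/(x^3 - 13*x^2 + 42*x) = (x^2 + 4*x + 3)/(x*(x - 6))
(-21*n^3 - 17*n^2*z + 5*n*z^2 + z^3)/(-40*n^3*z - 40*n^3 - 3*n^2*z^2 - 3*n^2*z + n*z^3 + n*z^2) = (21*n^3 + 17*n^2*z - 5*n*z^2 - z^3)/(n*(40*n^2*z + 40*n^2 + 3*n*z^2 + 3*n*z - z^3 - z^2))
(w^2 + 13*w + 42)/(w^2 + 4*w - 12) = (w + 7)/(w - 2)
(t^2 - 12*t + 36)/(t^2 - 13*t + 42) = (t - 6)/(t - 7)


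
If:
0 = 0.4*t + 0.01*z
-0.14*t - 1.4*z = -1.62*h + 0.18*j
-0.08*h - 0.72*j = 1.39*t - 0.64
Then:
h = 0.856821646341463*z + 0.0975609756097561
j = 0.878048780487805 - 0.0469385162601626*z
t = -0.025*z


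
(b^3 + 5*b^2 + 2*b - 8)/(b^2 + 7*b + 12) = (b^2 + b - 2)/(b + 3)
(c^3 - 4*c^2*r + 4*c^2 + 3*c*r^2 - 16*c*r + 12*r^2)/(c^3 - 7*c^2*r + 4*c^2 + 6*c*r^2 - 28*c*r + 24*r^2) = (-c + 3*r)/(-c + 6*r)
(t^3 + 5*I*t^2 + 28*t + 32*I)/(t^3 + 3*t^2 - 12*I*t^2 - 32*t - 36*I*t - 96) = (t^2 + 9*I*t - 8)/(t^2 + t*(3 - 8*I) - 24*I)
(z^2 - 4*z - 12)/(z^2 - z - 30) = (z + 2)/(z + 5)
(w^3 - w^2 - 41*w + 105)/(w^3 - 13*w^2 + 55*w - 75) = (w + 7)/(w - 5)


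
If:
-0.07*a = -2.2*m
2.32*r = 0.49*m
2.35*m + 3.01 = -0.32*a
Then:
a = -7.62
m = -0.24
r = -0.05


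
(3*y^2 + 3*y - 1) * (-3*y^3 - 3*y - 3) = -9*y^5 - 9*y^4 - 6*y^3 - 18*y^2 - 6*y + 3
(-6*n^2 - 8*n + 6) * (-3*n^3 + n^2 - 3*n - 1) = 18*n^5 + 18*n^4 - 8*n^3 + 36*n^2 - 10*n - 6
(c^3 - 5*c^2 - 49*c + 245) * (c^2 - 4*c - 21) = c^5 - 9*c^4 - 50*c^3 + 546*c^2 + 49*c - 5145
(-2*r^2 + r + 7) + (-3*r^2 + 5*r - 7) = -5*r^2 + 6*r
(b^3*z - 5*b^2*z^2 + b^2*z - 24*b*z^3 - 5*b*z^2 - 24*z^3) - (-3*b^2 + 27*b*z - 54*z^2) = b^3*z - 5*b^2*z^2 + b^2*z + 3*b^2 - 24*b*z^3 - 5*b*z^2 - 27*b*z - 24*z^3 + 54*z^2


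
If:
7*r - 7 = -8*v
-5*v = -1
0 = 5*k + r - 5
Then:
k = 148/175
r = 27/35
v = 1/5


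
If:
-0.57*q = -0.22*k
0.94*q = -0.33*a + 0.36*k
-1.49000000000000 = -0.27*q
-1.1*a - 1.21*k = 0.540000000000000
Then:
No Solution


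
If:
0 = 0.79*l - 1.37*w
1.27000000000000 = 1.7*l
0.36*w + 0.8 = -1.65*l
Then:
No Solution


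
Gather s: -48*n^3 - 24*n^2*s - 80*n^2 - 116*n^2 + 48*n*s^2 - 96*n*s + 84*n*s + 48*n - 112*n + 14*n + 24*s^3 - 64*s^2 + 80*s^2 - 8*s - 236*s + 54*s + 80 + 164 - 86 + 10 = -48*n^3 - 196*n^2 - 50*n + 24*s^3 + s^2*(48*n + 16) + s*(-24*n^2 - 12*n - 190) + 168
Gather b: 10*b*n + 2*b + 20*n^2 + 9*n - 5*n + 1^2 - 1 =b*(10*n + 2) + 20*n^2 + 4*n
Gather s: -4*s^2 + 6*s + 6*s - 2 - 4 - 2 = -4*s^2 + 12*s - 8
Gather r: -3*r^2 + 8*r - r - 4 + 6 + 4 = -3*r^2 + 7*r + 6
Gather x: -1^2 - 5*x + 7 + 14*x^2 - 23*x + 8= 14*x^2 - 28*x + 14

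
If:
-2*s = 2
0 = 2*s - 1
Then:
No Solution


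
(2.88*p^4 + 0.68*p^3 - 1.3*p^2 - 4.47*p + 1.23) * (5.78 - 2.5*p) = -7.2*p^5 + 14.9464*p^4 + 7.1804*p^3 + 3.661*p^2 - 28.9116*p + 7.1094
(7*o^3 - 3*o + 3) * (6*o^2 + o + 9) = 42*o^5 + 7*o^4 + 45*o^3 + 15*o^2 - 24*o + 27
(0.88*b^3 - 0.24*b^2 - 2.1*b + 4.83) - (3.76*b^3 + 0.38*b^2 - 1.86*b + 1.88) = -2.88*b^3 - 0.62*b^2 - 0.24*b + 2.95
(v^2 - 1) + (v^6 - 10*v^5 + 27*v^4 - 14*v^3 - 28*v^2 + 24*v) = v^6 - 10*v^5 + 27*v^4 - 14*v^3 - 27*v^2 + 24*v - 1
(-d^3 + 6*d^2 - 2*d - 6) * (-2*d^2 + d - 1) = 2*d^5 - 13*d^4 + 11*d^3 + 4*d^2 - 4*d + 6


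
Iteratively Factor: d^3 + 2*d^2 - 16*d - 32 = (d + 4)*(d^2 - 2*d - 8) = (d - 4)*(d + 4)*(d + 2)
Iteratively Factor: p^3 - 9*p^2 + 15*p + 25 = (p - 5)*(p^2 - 4*p - 5) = (p - 5)^2*(p + 1)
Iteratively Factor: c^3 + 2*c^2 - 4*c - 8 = (c + 2)*(c^2 - 4) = (c + 2)^2*(c - 2)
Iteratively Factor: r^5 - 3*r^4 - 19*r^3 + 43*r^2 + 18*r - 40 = (r - 2)*(r^4 - r^3 - 21*r^2 + r + 20) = (r - 2)*(r - 1)*(r^3 - 21*r - 20) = (r - 2)*(r - 1)*(r + 4)*(r^2 - 4*r - 5) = (r - 2)*(r - 1)*(r + 1)*(r + 4)*(r - 5)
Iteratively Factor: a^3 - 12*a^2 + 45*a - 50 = (a - 5)*(a^2 - 7*a + 10) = (a - 5)*(a - 2)*(a - 5)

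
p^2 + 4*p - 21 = (p - 3)*(p + 7)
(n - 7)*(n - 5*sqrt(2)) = n^2 - 5*sqrt(2)*n - 7*n + 35*sqrt(2)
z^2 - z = z*(z - 1)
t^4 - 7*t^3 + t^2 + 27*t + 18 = (t - 6)*(t - 3)*(t + 1)^2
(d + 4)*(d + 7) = d^2 + 11*d + 28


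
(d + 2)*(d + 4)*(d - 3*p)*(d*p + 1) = d^4*p - 3*d^3*p^2 + 6*d^3*p + d^3 - 18*d^2*p^2 + 5*d^2*p + 6*d^2 - 24*d*p^2 - 18*d*p + 8*d - 24*p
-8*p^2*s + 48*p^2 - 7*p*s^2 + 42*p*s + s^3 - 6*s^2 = (-8*p + s)*(p + s)*(s - 6)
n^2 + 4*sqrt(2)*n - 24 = (n - 2*sqrt(2))*(n + 6*sqrt(2))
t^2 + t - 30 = (t - 5)*(t + 6)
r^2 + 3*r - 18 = (r - 3)*(r + 6)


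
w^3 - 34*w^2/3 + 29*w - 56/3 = (w - 8)*(w - 7/3)*(w - 1)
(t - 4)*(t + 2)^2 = t^3 - 12*t - 16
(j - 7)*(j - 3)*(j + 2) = j^3 - 8*j^2 + j + 42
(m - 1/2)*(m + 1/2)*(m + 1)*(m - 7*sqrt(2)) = m^4 - 7*sqrt(2)*m^3 + m^3 - 7*sqrt(2)*m^2 - m^2/4 - m/4 + 7*sqrt(2)*m/4 + 7*sqrt(2)/4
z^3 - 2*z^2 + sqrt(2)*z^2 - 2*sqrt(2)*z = z*(z - 2)*(z + sqrt(2))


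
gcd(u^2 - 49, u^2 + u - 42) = u + 7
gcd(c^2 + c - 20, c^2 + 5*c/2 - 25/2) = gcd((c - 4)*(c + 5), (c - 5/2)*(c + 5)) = c + 5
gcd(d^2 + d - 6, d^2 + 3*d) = d + 3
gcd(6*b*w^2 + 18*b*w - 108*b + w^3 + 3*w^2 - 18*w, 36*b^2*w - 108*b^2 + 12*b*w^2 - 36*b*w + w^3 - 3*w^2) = 6*b*w - 18*b + w^2 - 3*w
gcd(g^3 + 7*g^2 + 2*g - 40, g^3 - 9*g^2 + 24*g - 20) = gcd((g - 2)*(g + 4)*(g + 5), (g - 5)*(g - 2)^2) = g - 2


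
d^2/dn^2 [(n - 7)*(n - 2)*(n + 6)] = 6*n - 6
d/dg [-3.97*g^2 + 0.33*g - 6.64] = 0.33 - 7.94*g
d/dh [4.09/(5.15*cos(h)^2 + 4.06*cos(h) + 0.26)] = (42.127*cos(h) + 16.6054)*sin(h)/(5.15*cos(h)^2 + 4.06*cos(h) + 0.26)^2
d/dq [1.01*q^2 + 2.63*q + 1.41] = 2.02*q + 2.63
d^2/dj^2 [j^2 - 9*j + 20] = 2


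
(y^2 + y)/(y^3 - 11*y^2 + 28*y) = (y + 1)/(y^2 - 11*y + 28)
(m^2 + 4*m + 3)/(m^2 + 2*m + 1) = (m + 3)/(m + 1)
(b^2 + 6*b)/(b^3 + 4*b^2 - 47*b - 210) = b/(b^2 - 2*b - 35)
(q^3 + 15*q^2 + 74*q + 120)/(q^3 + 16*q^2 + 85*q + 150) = (q + 4)/(q + 5)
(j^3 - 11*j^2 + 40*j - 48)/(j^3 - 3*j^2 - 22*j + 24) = (j^3 - 11*j^2 + 40*j - 48)/(j^3 - 3*j^2 - 22*j + 24)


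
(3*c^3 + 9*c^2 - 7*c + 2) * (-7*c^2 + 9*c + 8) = -21*c^5 - 36*c^4 + 154*c^3 - 5*c^2 - 38*c + 16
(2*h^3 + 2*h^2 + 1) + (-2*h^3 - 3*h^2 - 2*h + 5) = -h^2 - 2*h + 6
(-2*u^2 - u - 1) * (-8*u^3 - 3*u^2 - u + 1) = 16*u^5 + 14*u^4 + 13*u^3 + 2*u^2 - 1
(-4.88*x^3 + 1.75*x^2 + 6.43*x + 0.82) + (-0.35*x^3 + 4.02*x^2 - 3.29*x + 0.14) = -5.23*x^3 + 5.77*x^2 + 3.14*x + 0.96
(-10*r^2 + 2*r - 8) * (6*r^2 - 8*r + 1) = -60*r^4 + 92*r^3 - 74*r^2 + 66*r - 8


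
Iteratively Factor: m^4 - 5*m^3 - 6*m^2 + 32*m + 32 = (m + 1)*(m^3 - 6*m^2 + 32) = (m + 1)*(m + 2)*(m^2 - 8*m + 16) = (m - 4)*(m + 1)*(m + 2)*(m - 4)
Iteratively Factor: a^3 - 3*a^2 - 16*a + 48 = (a + 4)*(a^2 - 7*a + 12) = (a - 4)*(a + 4)*(a - 3)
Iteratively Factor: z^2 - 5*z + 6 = (z - 2)*(z - 3)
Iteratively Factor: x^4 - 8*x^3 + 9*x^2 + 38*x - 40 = (x + 2)*(x^3 - 10*x^2 + 29*x - 20) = (x - 4)*(x + 2)*(x^2 - 6*x + 5) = (x - 4)*(x - 1)*(x + 2)*(x - 5)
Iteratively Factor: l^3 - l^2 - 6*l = (l)*(l^2 - l - 6) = l*(l + 2)*(l - 3)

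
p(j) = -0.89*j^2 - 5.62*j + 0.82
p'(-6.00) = 5.06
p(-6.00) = 2.50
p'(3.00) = -10.96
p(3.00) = -24.05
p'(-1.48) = -2.99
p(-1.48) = 7.19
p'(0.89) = -7.20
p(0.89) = -4.89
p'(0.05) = -5.71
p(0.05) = 0.54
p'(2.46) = -10.00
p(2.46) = -18.39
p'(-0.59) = -4.57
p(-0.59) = 3.83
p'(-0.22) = -5.23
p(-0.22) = 2.01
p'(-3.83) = 1.20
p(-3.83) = 9.29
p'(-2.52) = -1.13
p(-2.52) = 9.33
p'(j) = -1.78*j - 5.62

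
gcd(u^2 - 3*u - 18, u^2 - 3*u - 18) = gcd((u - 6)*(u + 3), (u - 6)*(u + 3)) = u^2 - 3*u - 18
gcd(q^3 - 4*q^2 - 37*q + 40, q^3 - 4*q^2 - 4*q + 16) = 1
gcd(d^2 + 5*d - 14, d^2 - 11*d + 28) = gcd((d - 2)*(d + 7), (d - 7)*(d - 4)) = 1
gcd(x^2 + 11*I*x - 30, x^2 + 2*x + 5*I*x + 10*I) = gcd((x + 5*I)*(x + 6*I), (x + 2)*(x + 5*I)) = x + 5*I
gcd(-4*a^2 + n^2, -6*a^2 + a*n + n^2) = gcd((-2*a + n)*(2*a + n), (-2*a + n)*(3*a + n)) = 2*a - n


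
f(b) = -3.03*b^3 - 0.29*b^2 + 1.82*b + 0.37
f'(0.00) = 1.82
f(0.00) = 0.37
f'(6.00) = -328.90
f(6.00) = -653.63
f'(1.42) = -17.33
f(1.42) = -6.31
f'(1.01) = -8.04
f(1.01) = -1.21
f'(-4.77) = -202.24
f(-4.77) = 313.94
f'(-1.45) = -16.45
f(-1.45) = 6.36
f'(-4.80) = -204.83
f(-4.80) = 320.05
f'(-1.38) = -14.69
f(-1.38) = 5.27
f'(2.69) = -65.52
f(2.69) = -55.81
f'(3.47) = -109.64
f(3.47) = -123.41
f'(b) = -9.09*b^2 - 0.58*b + 1.82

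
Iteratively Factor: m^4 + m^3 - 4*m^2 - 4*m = (m)*(m^3 + m^2 - 4*m - 4) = m*(m - 2)*(m^2 + 3*m + 2) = m*(m - 2)*(m + 2)*(m + 1)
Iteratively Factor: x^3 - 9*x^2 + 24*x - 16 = (x - 4)*(x^2 - 5*x + 4) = (x - 4)^2*(x - 1)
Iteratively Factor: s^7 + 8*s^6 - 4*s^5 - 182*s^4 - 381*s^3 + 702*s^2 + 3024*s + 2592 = (s + 3)*(s^6 + 5*s^5 - 19*s^4 - 125*s^3 - 6*s^2 + 720*s + 864) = (s - 3)*(s + 3)*(s^5 + 8*s^4 + 5*s^3 - 110*s^2 - 336*s - 288) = (s - 3)*(s + 3)^2*(s^4 + 5*s^3 - 10*s^2 - 80*s - 96) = (s - 4)*(s - 3)*(s + 3)^2*(s^3 + 9*s^2 + 26*s + 24) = (s - 4)*(s - 3)*(s + 2)*(s + 3)^2*(s^2 + 7*s + 12) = (s - 4)*(s - 3)*(s + 2)*(s + 3)^2*(s + 4)*(s + 3)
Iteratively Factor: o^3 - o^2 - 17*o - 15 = (o + 1)*(o^2 - 2*o - 15) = (o + 1)*(o + 3)*(o - 5)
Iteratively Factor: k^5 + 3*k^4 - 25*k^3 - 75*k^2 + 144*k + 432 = (k + 3)*(k^4 - 25*k^2 + 144) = (k - 4)*(k + 3)*(k^3 + 4*k^2 - 9*k - 36) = (k - 4)*(k - 3)*(k + 3)*(k^2 + 7*k + 12) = (k - 4)*(k - 3)*(k + 3)*(k + 4)*(k + 3)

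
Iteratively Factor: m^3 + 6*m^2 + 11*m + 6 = (m + 2)*(m^2 + 4*m + 3) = (m + 2)*(m + 3)*(m + 1)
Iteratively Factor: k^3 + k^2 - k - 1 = (k + 1)*(k^2 - 1) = (k - 1)*(k + 1)*(k + 1)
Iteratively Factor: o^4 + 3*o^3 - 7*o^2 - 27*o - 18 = (o - 3)*(o^3 + 6*o^2 + 11*o + 6) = (o - 3)*(o + 3)*(o^2 + 3*o + 2) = (o - 3)*(o + 1)*(o + 3)*(o + 2)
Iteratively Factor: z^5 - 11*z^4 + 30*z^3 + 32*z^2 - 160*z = (z - 4)*(z^4 - 7*z^3 + 2*z^2 + 40*z) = (z - 4)^2*(z^3 - 3*z^2 - 10*z) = (z - 5)*(z - 4)^2*(z^2 + 2*z) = (z - 5)*(z - 4)^2*(z + 2)*(z)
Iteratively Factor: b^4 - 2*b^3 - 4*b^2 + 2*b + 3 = (b + 1)*(b^3 - 3*b^2 - b + 3) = (b - 3)*(b + 1)*(b^2 - 1) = (b - 3)*(b + 1)^2*(b - 1)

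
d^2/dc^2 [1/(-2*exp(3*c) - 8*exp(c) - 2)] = (-(3*exp(2*c) + 4)^2*exp(c) + (9*exp(2*c) + 4)*(exp(3*c) + 4*exp(c) + 1)/2)*exp(c)/(exp(3*c) + 4*exp(c) + 1)^3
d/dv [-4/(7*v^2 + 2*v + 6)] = 8*(7*v + 1)/(7*v^2 + 2*v + 6)^2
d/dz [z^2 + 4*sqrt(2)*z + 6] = 2*z + 4*sqrt(2)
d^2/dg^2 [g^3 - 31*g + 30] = 6*g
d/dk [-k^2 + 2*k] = 2 - 2*k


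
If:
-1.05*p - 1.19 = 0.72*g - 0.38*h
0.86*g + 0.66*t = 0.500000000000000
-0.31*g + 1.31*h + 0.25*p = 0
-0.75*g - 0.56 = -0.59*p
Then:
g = -1.10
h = -0.17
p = -0.44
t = 2.19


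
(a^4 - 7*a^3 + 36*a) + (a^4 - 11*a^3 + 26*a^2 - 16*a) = 2*a^4 - 18*a^3 + 26*a^2 + 20*a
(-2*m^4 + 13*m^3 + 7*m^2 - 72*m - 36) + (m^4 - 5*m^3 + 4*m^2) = -m^4 + 8*m^3 + 11*m^2 - 72*m - 36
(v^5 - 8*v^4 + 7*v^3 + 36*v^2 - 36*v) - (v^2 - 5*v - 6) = v^5 - 8*v^4 + 7*v^3 + 35*v^2 - 31*v + 6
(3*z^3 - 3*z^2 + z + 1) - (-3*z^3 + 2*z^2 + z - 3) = 6*z^3 - 5*z^2 + 4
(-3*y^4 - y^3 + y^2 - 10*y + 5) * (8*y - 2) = -24*y^5 - 2*y^4 + 10*y^3 - 82*y^2 + 60*y - 10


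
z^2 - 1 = (z - 1)*(z + 1)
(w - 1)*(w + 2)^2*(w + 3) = w^4 + 6*w^3 + 9*w^2 - 4*w - 12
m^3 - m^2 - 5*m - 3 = (m - 3)*(m + 1)^2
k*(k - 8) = k^2 - 8*k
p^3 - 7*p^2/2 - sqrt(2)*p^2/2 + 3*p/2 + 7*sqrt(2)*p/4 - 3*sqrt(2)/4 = (p - 3)*(p - 1/2)*(p - sqrt(2)/2)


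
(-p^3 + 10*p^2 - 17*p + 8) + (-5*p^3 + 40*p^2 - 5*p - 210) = -6*p^3 + 50*p^2 - 22*p - 202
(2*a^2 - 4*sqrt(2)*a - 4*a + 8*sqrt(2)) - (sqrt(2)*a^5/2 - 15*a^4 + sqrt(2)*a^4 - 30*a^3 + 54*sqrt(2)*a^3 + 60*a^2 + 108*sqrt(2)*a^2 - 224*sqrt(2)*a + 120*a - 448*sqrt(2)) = -sqrt(2)*a^5/2 - sqrt(2)*a^4 + 15*a^4 - 54*sqrt(2)*a^3 + 30*a^3 - 108*sqrt(2)*a^2 - 58*a^2 - 124*a + 220*sqrt(2)*a + 456*sqrt(2)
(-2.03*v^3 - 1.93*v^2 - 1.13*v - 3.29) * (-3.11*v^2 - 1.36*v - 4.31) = 6.3133*v^5 + 8.7631*v^4 + 14.8884*v^3 + 20.087*v^2 + 9.3447*v + 14.1799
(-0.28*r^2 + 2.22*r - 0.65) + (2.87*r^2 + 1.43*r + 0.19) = 2.59*r^2 + 3.65*r - 0.46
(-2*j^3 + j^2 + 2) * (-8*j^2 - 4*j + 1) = 16*j^5 - 6*j^3 - 15*j^2 - 8*j + 2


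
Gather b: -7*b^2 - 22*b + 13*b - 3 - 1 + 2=-7*b^2 - 9*b - 2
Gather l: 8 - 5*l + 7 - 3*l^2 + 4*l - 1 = -3*l^2 - l + 14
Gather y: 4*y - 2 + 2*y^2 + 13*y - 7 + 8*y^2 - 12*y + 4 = 10*y^2 + 5*y - 5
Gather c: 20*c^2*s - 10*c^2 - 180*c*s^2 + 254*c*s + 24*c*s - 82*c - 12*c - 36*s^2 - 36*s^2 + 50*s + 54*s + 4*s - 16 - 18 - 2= c^2*(20*s - 10) + c*(-180*s^2 + 278*s - 94) - 72*s^2 + 108*s - 36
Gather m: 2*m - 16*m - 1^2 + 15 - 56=-14*m - 42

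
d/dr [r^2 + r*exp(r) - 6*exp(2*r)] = r*exp(r) + 2*r - 12*exp(2*r) + exp(r)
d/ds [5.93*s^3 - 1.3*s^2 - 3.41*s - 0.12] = 17.79*s^2 - 2.6*s - 3.41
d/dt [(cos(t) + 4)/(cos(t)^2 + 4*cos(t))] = sin(t)/cos(t)^2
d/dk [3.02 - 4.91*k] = -4.91000000000000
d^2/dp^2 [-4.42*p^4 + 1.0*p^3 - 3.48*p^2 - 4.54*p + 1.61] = -53.04*p^2 + 6.0*p - 6.96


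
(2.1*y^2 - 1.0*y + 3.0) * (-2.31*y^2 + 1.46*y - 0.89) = -4.851*y^4 + 5.376*y^3 - 10.259*y^2 + 5.27*y - 2.67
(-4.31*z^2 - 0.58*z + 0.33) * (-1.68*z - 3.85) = 7.2408*z^3 + 17.5679*z^2 + 1.6786*z - 1.2705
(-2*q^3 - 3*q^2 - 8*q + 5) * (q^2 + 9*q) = -2*q^5 - 21*q^4 - 35*q^3 - 67*q^2 + 45*q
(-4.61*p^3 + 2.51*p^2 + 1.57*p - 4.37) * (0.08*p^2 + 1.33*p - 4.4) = -0.3688*p^5 - 5.9305*p^4 + 23.7479*p^3 - 9.3055*p^2 - 12.7201*p + 19.228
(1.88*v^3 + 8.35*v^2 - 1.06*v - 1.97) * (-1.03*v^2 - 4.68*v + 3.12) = -1.9364*v^5 - 17.3989*v^4 - 32.1206*v^3 + 33.0419*v^2 + 5.9124*v - 6.1464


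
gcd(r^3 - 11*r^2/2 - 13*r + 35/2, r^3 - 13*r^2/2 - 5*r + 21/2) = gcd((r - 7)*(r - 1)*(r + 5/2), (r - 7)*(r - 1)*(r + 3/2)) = r^2 - 8*r + 7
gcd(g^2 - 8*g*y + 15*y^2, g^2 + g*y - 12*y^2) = -g + 3*y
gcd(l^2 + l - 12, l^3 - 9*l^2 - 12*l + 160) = l + 4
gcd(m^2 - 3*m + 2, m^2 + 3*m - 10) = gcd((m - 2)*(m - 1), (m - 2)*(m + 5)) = m - 2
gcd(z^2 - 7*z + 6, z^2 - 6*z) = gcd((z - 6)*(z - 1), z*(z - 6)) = z - 6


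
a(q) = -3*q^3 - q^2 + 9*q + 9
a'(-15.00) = -1986.00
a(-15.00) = 9774.00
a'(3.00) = -78.00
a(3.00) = -54.00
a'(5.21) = -245.72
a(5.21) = -395.52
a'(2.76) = -65.08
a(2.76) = -36.85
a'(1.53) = -15.13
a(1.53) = 9.68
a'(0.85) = 0.80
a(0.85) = 14.09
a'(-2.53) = -43.55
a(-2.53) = 28.41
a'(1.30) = -8.81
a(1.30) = 12.42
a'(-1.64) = -11.93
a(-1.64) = 4.78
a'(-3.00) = -66.00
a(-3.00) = 54.00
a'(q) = -9*q^2 - 2*q + 9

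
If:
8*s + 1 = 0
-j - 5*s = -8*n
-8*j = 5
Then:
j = -5/8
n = -5/32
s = -1/8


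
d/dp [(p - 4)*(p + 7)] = 2*p + 3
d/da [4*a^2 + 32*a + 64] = 8*a + 32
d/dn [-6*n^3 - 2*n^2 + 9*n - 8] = -18*n^2 - 4*n + 9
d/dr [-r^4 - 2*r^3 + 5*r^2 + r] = -4*r^3 - 6*r^2 + 10*r + 1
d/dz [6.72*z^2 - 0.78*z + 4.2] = 13.44*z - 0.78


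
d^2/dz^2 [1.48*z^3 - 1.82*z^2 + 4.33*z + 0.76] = 8.88*z - 3.64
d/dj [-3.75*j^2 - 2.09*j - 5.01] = -7.5*j - 2.09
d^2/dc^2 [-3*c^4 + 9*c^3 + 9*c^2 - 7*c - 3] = -36*c^2 + 54*c + 18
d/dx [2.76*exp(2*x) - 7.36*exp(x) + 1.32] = (5.52*exp(x) - 7.36)*exp(x)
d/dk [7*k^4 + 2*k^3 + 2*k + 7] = 28*k^3 + 6*k^2 + 2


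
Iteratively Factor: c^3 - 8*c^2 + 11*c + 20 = (c - 5)*(c^2 - 3*c - 4) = (c - 5)*(c + 1)*(c - 4)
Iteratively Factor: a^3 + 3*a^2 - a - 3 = (a - 1)*(a^2 + 4*a + 3) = (a - 1)*(a + 3)*(a + 1)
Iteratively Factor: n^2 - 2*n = (n - 2)*(n)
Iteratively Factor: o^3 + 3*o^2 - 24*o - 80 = (o + 4)*(o^2 - o - 20) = (o - 5)*(o + 4)*(o + 4)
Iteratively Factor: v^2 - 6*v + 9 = (v - 3)*(v - 3)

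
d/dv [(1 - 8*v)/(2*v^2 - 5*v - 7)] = (16*v^2 - 4*v + 61)/(4*v^4 - 20*v^3 - 3*v^2 + 70*v + 49)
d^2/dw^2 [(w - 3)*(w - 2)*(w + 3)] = 6*w - 4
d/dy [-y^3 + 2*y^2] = y*(4 - 3*y)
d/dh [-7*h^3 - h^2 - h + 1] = -21*h^2 - 2*h - 1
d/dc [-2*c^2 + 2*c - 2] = 2 - 4*c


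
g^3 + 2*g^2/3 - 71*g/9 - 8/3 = (g - 8/3)*(g + 1/3)*(g + 3)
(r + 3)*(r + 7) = r^2 + 10*r + 21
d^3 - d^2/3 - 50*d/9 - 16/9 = (d - 8/3)*(d + 1/3)*(d + 2)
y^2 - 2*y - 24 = (y - 6)*(y + 4)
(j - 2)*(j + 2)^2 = j^3 + 2*j^2 - 4*j - 8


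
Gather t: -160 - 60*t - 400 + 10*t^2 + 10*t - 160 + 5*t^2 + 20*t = 15*t^2 - 30*t - 720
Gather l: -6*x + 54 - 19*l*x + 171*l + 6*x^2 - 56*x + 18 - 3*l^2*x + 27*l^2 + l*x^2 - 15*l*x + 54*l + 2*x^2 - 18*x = l^2*(27 - 3*x) + l*(x^2 - 34*x + 225) + 8*x^2 - 80*x + 72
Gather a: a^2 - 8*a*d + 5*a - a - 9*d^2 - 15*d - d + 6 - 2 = a^2 + a*(4 - 8*d) - 9*d^2 - 16*d + 4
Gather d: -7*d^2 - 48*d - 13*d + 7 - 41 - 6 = -7*d^2 - 61*d - 40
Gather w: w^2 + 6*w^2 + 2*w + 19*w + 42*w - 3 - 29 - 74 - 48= 7*w^2 + 63*w - 154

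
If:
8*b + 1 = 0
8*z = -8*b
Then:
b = -1/8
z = 1/8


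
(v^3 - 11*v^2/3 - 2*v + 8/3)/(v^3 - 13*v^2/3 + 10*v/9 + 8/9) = 3*(v + 1)/(3*v + 1)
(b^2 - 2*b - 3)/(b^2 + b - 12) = (b + 1)/(b + 4)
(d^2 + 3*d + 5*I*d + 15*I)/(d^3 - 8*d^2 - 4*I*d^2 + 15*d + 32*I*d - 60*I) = (d^2 + d*(3 + 5*I) + 15*I)/(d^3 - 4*d^2*(2 + I) + d*(15 + 32*I) - 60*I)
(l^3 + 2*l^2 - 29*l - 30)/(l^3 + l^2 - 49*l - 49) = (l^2 + l - 30)/(l^2 - 49)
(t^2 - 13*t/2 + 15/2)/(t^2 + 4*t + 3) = (2*t^2 - 13*t + 15)/(2*(t^2 + 4*t + 3))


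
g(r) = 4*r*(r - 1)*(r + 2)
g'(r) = 4*r*(r - 1) + 4*r*(r + 2) + 4*(r - 1)*(r + 2)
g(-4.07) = -170.86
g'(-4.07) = 158.22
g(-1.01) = 8.04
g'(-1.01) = -3.84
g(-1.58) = 6.85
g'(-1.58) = 9.32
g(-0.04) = 0.33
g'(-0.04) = -8.30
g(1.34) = 6.09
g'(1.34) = 24.27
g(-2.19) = -5.31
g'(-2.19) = 32.03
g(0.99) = -0.12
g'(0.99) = 11.68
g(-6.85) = -1043.19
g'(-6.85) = 500.27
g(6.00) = 960.00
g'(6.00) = 472.00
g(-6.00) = -672.00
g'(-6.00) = 376.00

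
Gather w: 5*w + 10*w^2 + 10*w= 10*w^2 + 15*w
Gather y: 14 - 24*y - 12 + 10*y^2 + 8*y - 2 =10*y^2 - 16*y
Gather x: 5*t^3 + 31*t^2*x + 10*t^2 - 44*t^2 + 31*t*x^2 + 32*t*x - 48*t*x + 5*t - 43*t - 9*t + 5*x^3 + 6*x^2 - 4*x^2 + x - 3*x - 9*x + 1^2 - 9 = 5*t^3 - 34*t^2 - 47*t + 5*x^3 + x^2*(31*t + 2) + x*(31*t^2 - 16*t - 11) - 8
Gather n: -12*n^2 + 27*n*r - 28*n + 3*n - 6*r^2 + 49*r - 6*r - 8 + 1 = -12*n^2 + n*(27*r - 25) - 6*r^2 + 43*r - 7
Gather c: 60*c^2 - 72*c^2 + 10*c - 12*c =-12*c^2 - 2*c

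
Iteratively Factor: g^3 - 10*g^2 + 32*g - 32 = (g - 2)*(g^2 - 8*g + 16) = (g - 4)*(g - 2)*(g - 4)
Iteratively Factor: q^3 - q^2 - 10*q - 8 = (q + 2)*(q^2 - 3*q - 4) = (q + 1)*(q + 2)*(q - 4)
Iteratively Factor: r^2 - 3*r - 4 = (r - 4)*(r + 1)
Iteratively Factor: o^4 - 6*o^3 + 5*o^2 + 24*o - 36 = (o - 2)*(o^3 - 4*o^2 - 3*o + 18) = (o - 2)*(o + 2)*(o^2 - 6*o + 9) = (o - 3)*(o - 2)*(o + 2)*(o - 3)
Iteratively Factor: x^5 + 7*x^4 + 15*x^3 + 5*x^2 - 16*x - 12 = (x + 1)*(x^4 + 6*x^3 + 9*x^2 - 4*x - 12) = (x + 1)*(x + 2)*(x^3 + 4*x^2 + x - 6) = (x + 1)*(x + 2)^2*(x^2 + 2*x - 3) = (x - 1)*(x + 1)*(x + 2)^2*(x + 3)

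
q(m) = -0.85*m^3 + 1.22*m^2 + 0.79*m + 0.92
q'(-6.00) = -105.65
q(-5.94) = 217.42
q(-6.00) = 223.70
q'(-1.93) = -13.42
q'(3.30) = -18.93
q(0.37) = 1.34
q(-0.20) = 0.82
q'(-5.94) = -103.68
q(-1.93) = 10.05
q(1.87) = 1.11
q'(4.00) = -30.25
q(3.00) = -8.68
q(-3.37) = 44.64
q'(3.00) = -14.84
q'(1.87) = -3.56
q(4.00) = -30.80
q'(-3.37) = -36.39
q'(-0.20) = 0.20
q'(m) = -2.55*m^2 + 2.44*m + 0.79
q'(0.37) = 1.34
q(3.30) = -13.73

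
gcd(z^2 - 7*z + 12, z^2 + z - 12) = z - 3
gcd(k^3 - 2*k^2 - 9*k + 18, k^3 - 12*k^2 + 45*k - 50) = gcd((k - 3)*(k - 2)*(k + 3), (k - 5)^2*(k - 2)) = k - 2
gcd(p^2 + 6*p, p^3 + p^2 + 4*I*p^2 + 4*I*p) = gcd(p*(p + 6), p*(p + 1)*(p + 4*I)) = p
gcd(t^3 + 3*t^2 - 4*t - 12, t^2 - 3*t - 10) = t + 2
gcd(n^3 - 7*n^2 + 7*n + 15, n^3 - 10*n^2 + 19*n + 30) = n^2 - 4*n - 5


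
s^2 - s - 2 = (s - 2)*(s + 1)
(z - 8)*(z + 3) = z^2 - 5*z - 24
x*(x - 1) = x^2 - x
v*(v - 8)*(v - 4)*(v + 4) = v^4 - 8*v^3 - 16*v^2 + 128*v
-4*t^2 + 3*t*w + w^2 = (-t + w)*(4*t + w)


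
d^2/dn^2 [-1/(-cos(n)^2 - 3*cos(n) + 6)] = (-4*sin(n)^4 + 35*sin(n)^2 - 27*cos(n)/4 - 9*cos(3*n)/4 - 1)/(-sin(n)^2 + 3*cos(n) - 5)^3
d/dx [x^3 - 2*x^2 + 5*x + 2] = 3*x^2 - 4*x + 5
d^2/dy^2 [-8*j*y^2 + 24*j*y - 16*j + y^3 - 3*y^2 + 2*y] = -16*j + 6*y - 6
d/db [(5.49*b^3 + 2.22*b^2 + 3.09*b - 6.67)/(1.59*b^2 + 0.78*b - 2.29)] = (8.7291*b^4 + 8.5644*b^3 - 40.8978*b^2 + 11.043*b - 1.8735)/(2.5281*b^4 + 2.4804*b^3 - 6.6738*b^2 - 3.5724*b + 5.2441)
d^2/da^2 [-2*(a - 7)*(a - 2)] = -4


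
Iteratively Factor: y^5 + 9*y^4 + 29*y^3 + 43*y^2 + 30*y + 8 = (y + 1)*(y^4 + 8*y^3 + 21*y^2 + 22*y + 8) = (y + 1)*(y + 2)*(y^3 + 6*y^2 + 9*y + 4) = (y + 1)*(y + 2)*(y + 4)*(y^2 + 2*y + 1) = (y + 1)^2*(y + 2)*(y + 4)*(y + 1)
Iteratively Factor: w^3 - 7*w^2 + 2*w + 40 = (w - 5)*(w^2 - 2*w - 8) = (w - 5)*(w - 4)*(w + 2)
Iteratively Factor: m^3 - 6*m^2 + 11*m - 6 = (m - 1)*(m^2 - 5*m + 6) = (m - 2)*(m - 1)*(m - 3)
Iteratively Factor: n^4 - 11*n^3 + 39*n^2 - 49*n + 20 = (n - 1)*(n^3 - 10*n^2 + 29*n - 20) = (n - 4)*(n - 1)*(n^2 - 6*n + 5) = (n - 4)*(n - 1)^2*(n - 5)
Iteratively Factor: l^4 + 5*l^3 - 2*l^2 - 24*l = (l + 3)*(l^3 + 2*l^2 - 8*l) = l*(l + 3)*(l^2 + 2*l - 8) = l*(l + 3)*(l + 4)*(l - 2)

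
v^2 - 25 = (v - 5)*(v + 5)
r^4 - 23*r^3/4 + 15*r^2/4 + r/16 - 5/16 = (r - 5)*(r - 1/2)^2*(r + 1/4)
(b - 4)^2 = b^2 - 8*b + 16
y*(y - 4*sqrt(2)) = y^2 - 4*sqrt(2)*y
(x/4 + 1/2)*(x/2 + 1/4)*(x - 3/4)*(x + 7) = x^4/8 + 35*x^3/32 + 91*x^2/64 - 55*x/64 - 21/32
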